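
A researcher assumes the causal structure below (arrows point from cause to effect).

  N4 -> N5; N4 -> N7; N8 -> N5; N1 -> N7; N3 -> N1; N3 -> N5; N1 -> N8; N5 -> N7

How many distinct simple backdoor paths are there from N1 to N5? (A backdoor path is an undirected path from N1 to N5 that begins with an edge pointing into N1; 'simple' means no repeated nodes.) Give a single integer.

A backdoor path from N1 to N5 is any simple undirected path whose first edge points into N1 (i.e. leaves N1 via a parent).
Parents of N1: {N3}.
Enumerating:
  P1: N1 <- N3 -> N5
That exhausts the simple backdoor paths. Count: 1.

1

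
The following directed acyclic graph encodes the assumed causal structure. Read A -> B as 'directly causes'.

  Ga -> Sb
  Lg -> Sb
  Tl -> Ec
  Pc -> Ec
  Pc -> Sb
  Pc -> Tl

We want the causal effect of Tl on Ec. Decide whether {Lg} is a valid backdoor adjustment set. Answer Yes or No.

Backdoor paths from Tl to Ec (paths whose first edge points into Tl):
  P1: Tl <- Pc -> Ec
Condition 1 (no descendant of Tl in the set): holds — descendants of Tl are {Ec}; none are in {Lg}.
Condition 2 (every backdoor path blocked by {Lg}):
  P1: open — no interior node is in the conditioning set.
{Lg} does not satisfy the backdoor criterion.

No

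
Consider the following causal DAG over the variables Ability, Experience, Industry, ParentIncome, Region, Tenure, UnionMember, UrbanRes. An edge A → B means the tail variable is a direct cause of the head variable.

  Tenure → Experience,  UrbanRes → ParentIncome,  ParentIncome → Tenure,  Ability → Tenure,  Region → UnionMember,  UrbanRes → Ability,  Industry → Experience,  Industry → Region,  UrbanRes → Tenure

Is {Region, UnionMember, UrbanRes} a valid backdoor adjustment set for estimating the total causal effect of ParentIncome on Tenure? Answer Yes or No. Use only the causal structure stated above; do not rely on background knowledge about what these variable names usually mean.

Backdoor paths from ParentIncome to Tenure (paths whose first edge points into ParentIncome):
  P1: ParentIncome <- UrbanRes -> Ability -> Tenure
  P2: ParentIncome <- UrbanRes -> Tenure
Condition 1 (no descendant of ParentIncome in the set): holds — descendants of ParentIncome are {Experience, Tenure}; none are in {Region, UnionMember, UrbanRes}.
Condition 2 (every backdoor path blocked by {Region, UnionMember, UrbanRes}):
  P1: blocked at fork node UrbanRes ∈ conditioning set.
  P2: blocked at fork node UrbanRes ∈ conditioning set.
{Region, UnionMember, UrbanRes} satisfies the backdoor criterion.

Yes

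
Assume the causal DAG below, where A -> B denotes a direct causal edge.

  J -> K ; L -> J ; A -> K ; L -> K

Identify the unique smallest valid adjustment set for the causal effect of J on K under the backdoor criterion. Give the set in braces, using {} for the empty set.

Variables eligible for adjustment (non-descendants of J, excluding J and K): {A, L}.
Backdoor paths from J to K:
  P1: J <- L -> K
The empty set is not sufficient: P1 (J <- L -> K) has no collider blocking it and no conditioned non-collider, so it is open.
Try {L}:
  P1: blocked at fork node L ∈ conditioning set.
{L} contains no descendant of J and blocks every backdoor path.
No other singleton works — e.g. {A} leaves P1 open — so {L} is the unique smallest valid adjustment set.

{L}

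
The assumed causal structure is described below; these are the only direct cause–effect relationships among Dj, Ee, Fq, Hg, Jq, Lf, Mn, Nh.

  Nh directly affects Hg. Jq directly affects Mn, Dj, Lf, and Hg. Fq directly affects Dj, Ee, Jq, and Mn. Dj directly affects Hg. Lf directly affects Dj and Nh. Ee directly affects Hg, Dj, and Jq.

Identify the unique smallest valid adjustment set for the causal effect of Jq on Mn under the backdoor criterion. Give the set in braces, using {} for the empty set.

Variables eligible for adjustment (non-descendants of Jq, excluding Jq and Mn): {Ee, Fq}.
Backdoor paths from Jq to Mn:
  P1: Jq <- Fq -> Mn
  P2: Jq <- Ee <- Fq -> Mn
  P3: Jq <- Ee -> Dj <- Fq -> Mn
  P4: Jq <- Ee -> Hg <- Nh <- Lf -> Dj <- Fq -> Mn
  P5: Jq <- Ee -> Hg <- Dj <- Fq -> Mn
The empty set is not sufficient: P1 (Jq <- Fq -> Mn) has no collider blocking it and no conditioned non-collider, so it is open.
Try {Fq}:
  P1: blocked at fork node Fq ∈ conditioning set.
  P2: blocked at fork node Fq ∈ conditioning set.
  P3: blocked at collider Dj (neither it nor any descendant is in the conditioning set).
  P4: blocked at collider Hg (neither it nor any descendant is in the conditioning set).
  P5: blocked at collider Hg (neither it nor any descendant is in the conditioning set).
{Fq} contains no descendant of Jq and blocks every backdoor path.
No other singleton works — e.g. {Ee} leaves P1 open — so {Fq} is the unique smallest valid adjustment set.

{Fq}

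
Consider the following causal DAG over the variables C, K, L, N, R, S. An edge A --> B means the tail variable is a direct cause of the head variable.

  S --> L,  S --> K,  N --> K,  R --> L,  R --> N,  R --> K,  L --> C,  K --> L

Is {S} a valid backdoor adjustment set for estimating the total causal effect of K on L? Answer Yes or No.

Backdoor paths from K to L (paths whose first edge points into K):
  P1: K <- R -> L
  P2: K <- N <- R -> L
  P3: K <- S -> L
Condition 1 (no descendant of K in the set): holds — descendants of K are {C, L}; none are in {S}.
Condition 2 (every backdoor path blocked by {S}):
  P1: open — no interior node is in the conditioning set.
  P2: open — no interior node is in the conditioning set.
  P3: blocked at fork node S ∈ conditioning set.
{S} does not satisfy the backdoor criterion.

No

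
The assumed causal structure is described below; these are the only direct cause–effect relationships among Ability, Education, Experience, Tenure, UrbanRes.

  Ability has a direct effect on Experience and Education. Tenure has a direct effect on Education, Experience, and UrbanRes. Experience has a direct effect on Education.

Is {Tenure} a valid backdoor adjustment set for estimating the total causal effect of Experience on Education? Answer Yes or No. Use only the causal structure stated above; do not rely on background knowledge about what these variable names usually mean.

Backdoor paths from Experience to Education (paths whose first edge points into Experience):
  P1: Experience <- Tenure -> Education
  P2: Experience <- Ability -> Education
Condition 1 (no descendant of Experience in the set): holds — descendants of Experience are {Education}; none are in {Tenure}.
Condition 2 (every backdoor path blocked by {Tenure}):
  P1: blocked at fork node Tenure ∈ conditioning set.
  P2: open — no interior node is in the conditioning set.
{Tenure} does not satisfy the backdoor criterion.

No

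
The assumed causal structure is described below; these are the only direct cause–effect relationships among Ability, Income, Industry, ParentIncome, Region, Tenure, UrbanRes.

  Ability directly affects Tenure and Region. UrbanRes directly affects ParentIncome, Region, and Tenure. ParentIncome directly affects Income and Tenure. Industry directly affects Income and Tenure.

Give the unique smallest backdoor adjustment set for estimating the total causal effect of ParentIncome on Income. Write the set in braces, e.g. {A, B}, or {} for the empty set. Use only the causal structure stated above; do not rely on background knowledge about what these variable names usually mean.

{}

Variables eligible for adjustment (non-descendants of ParentIncome, excluding ParentIncome and Income): {Ability, Industry, Region, UrbanRes}.
Backdoor paths from ParentIncome to Income:
  P1: ParentIncome <- UrbanRes -> Tenure <- Industry -> Income
  P2: ParentIncome <- UrbanRes -> Region <- Ability -> Tenure <- Industry -> Income
Each backdoor path contains an unconditioned collider, so every path is already blocked with the empty conditioning set:
  P1: blocked at collider Tenure (neither it nor any descendant is in the conditioning set).
  P2: blocked at collider Region (neither it nor any descendant is in the conditioning set).
The empty set is therefore the unique smallest valid set.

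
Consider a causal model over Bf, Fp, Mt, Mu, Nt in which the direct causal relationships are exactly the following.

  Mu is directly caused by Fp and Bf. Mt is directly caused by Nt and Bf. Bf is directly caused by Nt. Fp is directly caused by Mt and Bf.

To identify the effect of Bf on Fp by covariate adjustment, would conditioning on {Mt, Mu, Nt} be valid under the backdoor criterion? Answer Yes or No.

Backdoor paths from Bf to Fp (paths whose first edge points into Bf):
  P1: Bf <- Nt -> Mt -> Fp
Condition 1 (no descendant of Bf in the set): FAILS — Mt and Mu are descendants of Bf.
Condition 2 (every backdoor path blocked by {Mt, Mu, Nt}):
  P1: blocked at fork node Nt ∈ conditioning set.
{Mt, Mu, Nt} does not satisfy the backdoor criterion.

No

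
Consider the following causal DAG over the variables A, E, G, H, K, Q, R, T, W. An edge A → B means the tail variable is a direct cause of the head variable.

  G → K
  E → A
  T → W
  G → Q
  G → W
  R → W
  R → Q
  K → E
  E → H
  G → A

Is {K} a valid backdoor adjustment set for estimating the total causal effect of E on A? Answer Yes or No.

Backdoor paths from E to A (paths whose first edge points into E):
  P1: E <- K <- G -> A
Condition 1 (no descendant of E in the set): holds — descendants of E are {A, H}; none are in {K}.
Condition 2 (every backdoor path blocked by {K}):
  P1: blocked at chain node K ∈ conditioning set.
{K} satisfies the backdoor criterion.

Yes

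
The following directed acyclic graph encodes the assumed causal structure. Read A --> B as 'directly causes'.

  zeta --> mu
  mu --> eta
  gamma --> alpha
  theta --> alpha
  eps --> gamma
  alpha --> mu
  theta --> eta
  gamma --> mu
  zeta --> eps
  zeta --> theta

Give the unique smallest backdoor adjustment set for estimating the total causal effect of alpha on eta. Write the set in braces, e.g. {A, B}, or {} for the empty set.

Variables eligible for adjustment (non-descendants of alpha, excluding alpha and eta): {eps, gamma, theta, zeta}.
Backdoor paths from alpha to eta:
  P1: alpha <- theta <- zeta -> eps -> gamma -> mu -> eta
  P2: alpha <- theta <- zeta -> mu -> eta
  P3: alpha <- theta -> eta
  P4: alpha <- gamma <- eps <- zeta -> theta -> eta
  P5: alpha <- gamma <- eps <- zeta -> mu -> eta
  P6: alpha <- gamma -> mu <- zeta -> theta -> eta
  P7: alpha <- gamma -> mu -> eta
The empty set is not sufficient: P1 (alpha <- theta <- zeta -> eps -> gamma -> mu -> eta) has no collider blocking it and no conditioned non-collider, so it is open.
Try {gamma, theta}:
  P1: blocked at chain node theta ∈ conditioning set.
  P2: blocked at chain node theta ∈ conditioning set.
  P3: blocked at fork node theta ∈ conditioning set.
  P4: blocked at chain node gamma ∈ conditioning set.
  P5: blocked at chain node gamma ∈ conditioning set.
  P6: blocked at fork node gamma ∈ conditioning set.
  P7: blocked at fork node gamma ∈ conditioning set.
{gamma, theta} contains no descendant of alpha and blocks every backdoor path.
Every element of {gamma, theta} is needed (dropping gamma leaves P5 open; dropping theta leaves P2 open), so no proper subset is valid.
Among all size-2 subsets of the eligible variables, only {gamma, theta} blocks every backdoor path, so it is the unique smallest valid adjustment set.

{gamma, theta}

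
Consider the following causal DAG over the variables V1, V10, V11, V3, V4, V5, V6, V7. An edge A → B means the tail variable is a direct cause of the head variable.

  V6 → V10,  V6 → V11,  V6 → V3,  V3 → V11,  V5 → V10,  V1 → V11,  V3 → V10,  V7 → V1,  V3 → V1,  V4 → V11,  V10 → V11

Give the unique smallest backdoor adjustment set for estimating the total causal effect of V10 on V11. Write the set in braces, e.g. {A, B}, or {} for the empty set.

{V3, V6}

Variables eligible for adjustment (non-descendants of V10, excluding V10 and V11): {V1, V3, V4, V5, V6, V7}.
Backdoor paths from V10 to V11:
  P1: V10 <- V6 -> V3 -> V1 -> V11
  P2: V10 <- V6 -> V3 -> V11
  P3: V10 <- V6 -> V11
  P4: V10 <- V3 <- V6 -> V11
  P5: V10 <- V3 -> V1 -> V11
  P6: V10 <- V3 -> V11
The empty set is not sufficient: P1 (V10 <- V6 -> V3 -> V1 -> V11) has no collider blocking it and no conditioned non-collider, so it is open.
Try {V3, V6}:
  P1: blocked at fork node V6 ∈ conditioning set.
  P2: blocked at fork node V6 ∈ conditioning set.
  P3: blocked at fork node V6 ∈ conditioning set.
  P4: blocked at chain node V3 ∈ conditioning set.
  P5: blocked at fork node V3 ∈ conditioning set.
  P6: blocked at fork node V3 ∈ conditioning set.
{V3, V6} contains no descendant of V10 and blocks every backdoor path.
Every element of {V3, V6} is needed (dropping V3 leaves P5 open; dropping V6 leaves P3 open), so no proper subset is valid.
Among all size-2 subsets of the eligible variables, only {V3, V6} blocks every backdoor path, so it is the unique smallest valid adjustment set.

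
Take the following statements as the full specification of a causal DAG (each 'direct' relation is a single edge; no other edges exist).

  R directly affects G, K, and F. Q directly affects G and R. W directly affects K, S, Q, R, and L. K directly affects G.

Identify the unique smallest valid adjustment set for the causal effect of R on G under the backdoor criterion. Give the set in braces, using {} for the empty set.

{Q, W}

Variables eligible for adjustment (non-descendants of R, excluding R and G): {L, Q, S, W}.
Backdoor paths from R to G:
  P1: R <- W -> Q -> G
  P2: R <- W -> K -> G
  P3: R <- Q <- W -> K -> G
  P4: R <- Q -> G
The empty set is not sufficient: P1 (R <- W -> Q -> G) has no collider blocking it and no conditioned non-collider, so it is open.
Try {Q, W}:
  P1: blocked at fork node W ∈ conditioning set.
  P2: blocked at fork node W ∈ conditioning set.
  P3: blocked at chain node Q ∈ conditioning set.
  P4: blocked at fork node Q ∈ conditioning set.
{Q, W} contains no descendant of R and blocks every backdoor path.
Every element of {Q, W} is needed (dropping Q leaves P4 open; dropping W leaves P2 open), so no proper subset is valid.
Among all size-2 subsets of the eligible variables, only {Q, W} blocks every backdoor path, so it is the unique smallest valid adjustment set.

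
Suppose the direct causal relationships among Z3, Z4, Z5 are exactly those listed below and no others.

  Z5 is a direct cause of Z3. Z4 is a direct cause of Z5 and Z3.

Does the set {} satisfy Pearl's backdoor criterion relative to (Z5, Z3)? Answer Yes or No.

No

Backdoor paths from Z5 to Z3 (paths whose first edge points into Z5):
  P1: Z5 <- Z4 -> Z3
Condition 1 (no descendant of Z5 in the set): holds — descendants of Z5 are {Z3}; none are in {}.
Condition 2 (every backdoor path blocked by {}):
  P1: open — no interior node is in the conditioning set.
{} does not satisfy the backdoor criterion.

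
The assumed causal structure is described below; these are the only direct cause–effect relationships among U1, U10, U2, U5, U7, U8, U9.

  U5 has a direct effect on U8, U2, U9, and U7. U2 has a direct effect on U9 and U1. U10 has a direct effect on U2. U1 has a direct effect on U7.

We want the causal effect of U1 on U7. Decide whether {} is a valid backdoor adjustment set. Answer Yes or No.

Backdoor paths from U1 to U7 (paths whose first edge points into U1):
  P1: U1 <- U2 <- U5 -> U7
  P2: U1 <- U2 -> U9 <- U5 -> U7
Condition 1 (no descendant of U1 in the set): holds — descendants of U1 are {U7}; none are in {}.
Condition 2 (every backdoor path blocked by {}):
  P1: open — no interior node is in the conditioning set.
  P2: blocked at collider U9 (neither it nor any descendant is in the conditioning set).
{} does not satisfy the backdoor criterion.

No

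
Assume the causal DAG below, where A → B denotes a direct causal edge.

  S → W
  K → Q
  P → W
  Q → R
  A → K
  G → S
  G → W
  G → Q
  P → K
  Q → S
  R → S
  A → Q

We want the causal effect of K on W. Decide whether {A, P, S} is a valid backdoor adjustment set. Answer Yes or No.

No

Backdoor paths from K to W (paths whose first edge points into K):
  P1: K <- P -> W
  P2: K <- A -> Q <- G -> S -> W
  P3: K <- A -> Q <- G -> W
  P4: K <- A -> Q -> R -> S <- G -> W
  P5: K <- A -> Q -> R -> S -> W
  P6: K <- A -> Q -> S <- G -> W
  P7: K <- A -> Q -> S -> W
Condition 1 (no descendant of K in the set): FAILS — S is a descendant of K.
Condition 2 (every backdoor path blocked by {A, P, S}):
  P1: blocked at fork node P ∈ conditioning set.
  P2: blocked at fork node A ∈ conditioning set.
  P3: blocked at fork node A ∈ conditioning set.
  P4: blocked at fork node A ∈ conditioning set.
  P5: blocked at fork node A ∈ conditioning set.
  P6: blocked at fork node A ∈ conditioning set.
  P7: blocked at fork node A ∈ conditioning set.
{A, P, S} does not satisfy the backdoor criterion.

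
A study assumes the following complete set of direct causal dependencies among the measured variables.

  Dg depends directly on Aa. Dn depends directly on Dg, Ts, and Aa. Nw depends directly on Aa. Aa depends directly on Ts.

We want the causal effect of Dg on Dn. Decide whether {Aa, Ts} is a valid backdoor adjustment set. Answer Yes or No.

Backdoor paths from Dg to Dn (paths whose first edge points into Dg):
  P1: Dg <- Aa <- Ts -> Dn
  P2: Dg <- Aa -> Dn
Condition 1 (no descendant of Dg in the set): holds — descendants of Dg are {Dn}; none are in {Aa, Ts}.
Condition 2 (every backdoor path blocked by {Aa, Ts}):
  P1: blocked at chain node Aa ∈ conditioning set.
  P2: blocked at fork node Aa ∈ conditioning set.
{Aa, Ts} satisfies the backdoor criterion.

Yes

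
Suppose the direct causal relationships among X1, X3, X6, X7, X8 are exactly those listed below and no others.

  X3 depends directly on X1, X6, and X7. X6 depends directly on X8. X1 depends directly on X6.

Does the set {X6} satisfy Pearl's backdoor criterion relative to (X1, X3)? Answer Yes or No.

Backdoor paths from X1 to X3 (paths whose first edge points into X1):
  P1: X1 <- X6 -> X3
Condition 1 (no descendant of X1 in the set): holds — descendants of X1 are {X3}; none are in {X6}.
Condition 2 (every backdoor path blocked by {X6}):
  P1: blocked at fork node X6 ∈ conditioning set.
{X6} satisfies the backdoor criterion.

Yes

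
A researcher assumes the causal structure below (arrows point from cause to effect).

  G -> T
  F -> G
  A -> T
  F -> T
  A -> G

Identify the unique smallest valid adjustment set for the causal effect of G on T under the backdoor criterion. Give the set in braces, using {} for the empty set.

{A, F}

Variables eligible for adjustment (non-descendants of G, excluding G and T): {A, F}.
Backdoor paths from G to T:
  P1: G <- F -> T
  P2: G <- A -> T
The empty set is not sufficient: P1 (G <- F -> T) has no collider blocking it and no conditioned non-collider, so it is open.
Try {A, F}:
  P1: blocked at fork node F ∈ conditioning set.
  P2: blocked at fork node A ∈ conditioning set.
{A, F} contains no descendant of G and blocks every backdoor path.
Every element of {A, F} is needed (dropping A leaves P2 open; dropping F leaves P1 open), so no proper subset is valid.
Among all size-2 subsets of the eligible variables, only {A, F} blocks every backdoor path, so it is the unique smallest valid adjustment set.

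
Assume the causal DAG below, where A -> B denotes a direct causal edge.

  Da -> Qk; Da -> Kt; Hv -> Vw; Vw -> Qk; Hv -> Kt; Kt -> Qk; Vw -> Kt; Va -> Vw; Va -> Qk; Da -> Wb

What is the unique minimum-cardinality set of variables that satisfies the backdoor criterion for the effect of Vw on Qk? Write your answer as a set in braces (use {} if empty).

{Hv, Va}

Variables eligible for adjustment (non-descendants of Vw, excluding Vw and Qk): {Da, Hv, Va, Wb}.
Backdoor paths from Vw to Qk:
  P1: Vw <- Hv -> Kt <- Da -> Qk
  P2: Vw <- Hv -> Kt -> Qk
  P3: Vw <- Va -> Qk
The empty set is not sufficient: P2 (Vw <- Hv -> Kt -> Qk) has no collider blocking it and no conditioned non-collider, so it is open.
Try {Hv, Va}:
  P1: blocked at fork node Hv ∈ conditioning set.
  P2: blocked at fork node Hv ∈ conditioning set.
  P3: blocked at fork node Va ∈ conditioning set.
{Hv, Va} contains no descendant of Vw and blocks every backdoor path.
Every element of {Hv, Va} is needed (dropping Hv leaves P2 open; dropping Va leaves P3 open), so no proper subset is valid.
Among all size-2 subsets of the eligible variables, only {Hv, Va} blocks every backdoor path, so it is the unique smallest valid adjustment set.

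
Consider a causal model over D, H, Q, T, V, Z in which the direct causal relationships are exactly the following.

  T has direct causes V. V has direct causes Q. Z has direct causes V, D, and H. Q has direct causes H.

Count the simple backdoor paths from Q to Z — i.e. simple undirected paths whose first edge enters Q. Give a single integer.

1

A backdoor path from Q to Z is any simple undirected path whose first edge points into Q (i.e. leaves Q via a parent).
Parents of Q: {H}.
Enumerating:
  P1: Q <- H -> Z
That exhausts the simple backdoor paths. Count: 1.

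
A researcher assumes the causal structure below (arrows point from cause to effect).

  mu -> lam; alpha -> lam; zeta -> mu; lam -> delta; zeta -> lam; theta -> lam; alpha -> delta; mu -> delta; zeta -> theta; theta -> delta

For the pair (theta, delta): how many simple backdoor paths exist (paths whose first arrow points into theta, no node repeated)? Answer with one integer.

A backdoor path from theta to delta is any simple undirected path whose first edge points into theta (i.e. leaves theta via a parent).
Parents of theta: {zeta}.
Enumerating:
  P1: theta <- zeta -> mu -> lam <- alpha -> delta
  P2: theta <- zeta -> mu -> lam -> delta
  P3: theta <- zeta -> mu -> delta
  P4: theta <- zeta -> lam <- mu -> delta
  P5: theta <- zeta -> lam <- alpha -> delta
  P6: theta <- zeta -> lam -> delta
That exhausts the simple backdoor paths. Count: 6.

6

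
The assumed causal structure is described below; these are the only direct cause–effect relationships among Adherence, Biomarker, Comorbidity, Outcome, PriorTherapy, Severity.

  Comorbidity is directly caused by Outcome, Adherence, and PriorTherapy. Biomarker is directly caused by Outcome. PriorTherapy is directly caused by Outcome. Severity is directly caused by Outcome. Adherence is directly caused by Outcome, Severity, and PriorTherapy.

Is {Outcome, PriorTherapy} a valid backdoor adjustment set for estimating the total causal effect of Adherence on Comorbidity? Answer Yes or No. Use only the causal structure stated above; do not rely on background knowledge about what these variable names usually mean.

Backdoor paths from Adherence to Comorbidity (paths whose first edge points into Adherence):
  P1: Adherence <- Outcome -> PriorTherapy -> Comorbidity
  P2: Adherence <- Outcome -> Comorbidity
  P3: Adherence <- Severity <- Outcome -> PriorTherapy -> Comorbidity
  P4: Adherence <- Severity <- Outcome -> Comorbidity
  P5: Adherence <- PriorTherapy <- Outcome -> Comorbidity
  P6: Adherence <- PriorTherapy -> Comorbidity
Condition 1 (no descendant of Adherence in the set): holds — descendants of Adherence are {Comorbidity}; none are in {Outcome, PriorTherapy}.
Condition 2 (every backdoor path blocked by {Outcome, PriorTherapy}):
  P1: blocked at fork node Outcome ∈ conditioning set.
  P2: blocked at fork node Outcome ∈ conditioning set.
  P3: blocked at fork node Outcome ∈ conditioning set.
  P4: blocked at fork node Outcome ∈ conditioning set.
  P5: blocked at chain node PriorTherapy ∈ conditioning set.
  P6: blocked at fork node PriorTherapy ∈ conditioning set.
{Outcome, PriorTherapy} satisfies the backdoor criterion.

Yes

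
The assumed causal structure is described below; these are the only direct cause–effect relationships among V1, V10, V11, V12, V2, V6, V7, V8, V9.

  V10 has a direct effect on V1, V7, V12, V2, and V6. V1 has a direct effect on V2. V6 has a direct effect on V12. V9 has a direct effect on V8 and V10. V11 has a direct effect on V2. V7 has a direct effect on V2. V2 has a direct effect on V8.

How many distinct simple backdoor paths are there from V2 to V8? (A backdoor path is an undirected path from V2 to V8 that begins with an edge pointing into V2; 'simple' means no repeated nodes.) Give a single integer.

A backdoor path from V2 to V8 is any simple undirected path whose first edge points into V2 (i.e. leaves V2 via a parent).
Parents of V2: {V1, V10, V11, V7}.
Enumerating:
  P1: V2 <- V10 <- V9 -> V8
  P2: V2 <- V7 <- V10 <- V9 -> V8
  P3: V2 <- V1 <- V10 <- V9 -> V8
That exhausts the simple backdoor paths. Count: 3.

3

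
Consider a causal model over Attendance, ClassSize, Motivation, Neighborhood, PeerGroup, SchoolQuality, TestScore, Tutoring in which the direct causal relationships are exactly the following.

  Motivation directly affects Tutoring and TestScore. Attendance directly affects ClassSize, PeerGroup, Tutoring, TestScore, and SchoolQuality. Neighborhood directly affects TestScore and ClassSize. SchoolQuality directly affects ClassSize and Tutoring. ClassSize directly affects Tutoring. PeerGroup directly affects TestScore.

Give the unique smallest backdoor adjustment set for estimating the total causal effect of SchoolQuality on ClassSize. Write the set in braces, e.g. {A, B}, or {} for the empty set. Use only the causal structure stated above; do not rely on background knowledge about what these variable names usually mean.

Variables eligible for adjustment (non-descendants of SchoolQuality, excluding SchoolQuality and ClassSize): {Attendance, Motivation, Neighborhood, PeerGroup, TestScore}.
Backdoor paths from SchoolQuality to ClassSize:
  P1: SchoolQuality <- Attendance -> PeerGroup -> TestScore <- Neighborhood -> ClassSize
  P2: SchoolQuality <- Attendance -> PeerGroup -> TestScore <- Motivation -> Tutoring <- ClassSize
  P3: SchoolQuality <- Attendance -> ClassSize
  P4: SchoolQuality <- Attendance -> Tutoring <- ClassSize
  P5: SchoolQuality <- Attendance -> Tutoring <- Motivation -> TestScore <- Neighborhood -> ClassSize
  P6: SchoolQuality <- Attendance -> TestScore <- Neighborhood -> ClassSize
  P7: SchoolQuality <- Attendance -> TestScore <- Motivation -> Tutoring <- ClassSize
The empty set is not sufficient: P3 (SchoolQuality <- Attendance -> ClassSize) has no collider blocking it and no conditioned non-collider, so it is open.
Try {Attendance}:
  P1: blocked at fork node Attendance ∈ conditioning set.
  P2: blocked at fork node Attendance ∈ conditioning set.
  P3: blocked at fork node Attendance ∈ conditioning set.
  P4: blocked at fork node Attendance ∈ conditioning set.
  P5: blocked at fork node Attendance ∈ conditioning set.
  P6: blocked at fork node Attendance ∈ conditioning set.
  P7: blocked at fork node Attendance ∈ conditioning set.
{Attendance} contains no descendant of SchoolQuality and blocks every backdoor path.
No other singleton works — e.g. {Neighborhood} leaves P3 open — so {Attendance} is the unique smallest valid adjustment set.

{Attendance}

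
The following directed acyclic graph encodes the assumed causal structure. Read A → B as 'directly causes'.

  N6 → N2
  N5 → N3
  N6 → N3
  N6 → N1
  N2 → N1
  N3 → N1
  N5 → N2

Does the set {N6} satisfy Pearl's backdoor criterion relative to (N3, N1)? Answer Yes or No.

No

Backdoor paths from N3 to N1 (paths whose first edge points into N3):
  P1: N3 <- N6 -> N2 -> N1
  P2: N3 <- N6 -> N1
  P3: N3 <- N5 -> N2 <- N6 -> N1
  P4: N3 <- N5 -> N2 -> N1
Condition 1 (no descendant of N3 in the set): holds — descendants of N3 are {N1}; none are in {N6}.
Condition 2 (every backdoor path blocked by {N6}):
  P1: blocked at fork node N6 ∈ conditioning set.
  P2: blocked at fork node N6 ∈ conditioning set.
  P3: blocked at collider N2 (neither it nor any descendant is in the conditioning set).
  P4: open — no interior node is in the conditioning set.
{N6} does not satisfy the backdoor criterion.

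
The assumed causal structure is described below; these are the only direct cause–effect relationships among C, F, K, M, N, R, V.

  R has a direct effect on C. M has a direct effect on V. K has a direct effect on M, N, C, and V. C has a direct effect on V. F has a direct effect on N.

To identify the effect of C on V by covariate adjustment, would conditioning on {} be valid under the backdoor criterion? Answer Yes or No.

No

Backdoor paths from C to V (paths whose first edge points into C):
  P1: C <- K -> M -> V
  P2: C <- K -> V
Condition 1 (no descendant of C in the set): holds — descendants of C are {V}; none are in {}.
Condition 2 (every backdoor path blocked by {}):
  P1: open — no interior node is in the conditioning set.
  P2: open — no interior node is in the conditioning set.
{} does not satisfy the backdoor criterion.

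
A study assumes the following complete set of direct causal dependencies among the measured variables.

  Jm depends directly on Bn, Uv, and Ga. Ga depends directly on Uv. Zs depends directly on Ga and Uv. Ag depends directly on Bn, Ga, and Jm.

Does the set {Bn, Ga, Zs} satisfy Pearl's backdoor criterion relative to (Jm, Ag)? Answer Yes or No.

Backdoor paths from Jm to Ag (paths whose first edge points into Jm):
  P1: Jm <- Bn -> Ag
  P2: Jm <- Uv -> Ga -> Ag
  P3: Jm <- Uv -> Zs <- Ga -> Ag
  P4: Jm <- Ga -> Ag
Condition 1 (no descendant of Jm in the set): holds — descendants of Jm are {Ag}; none are in {Bn, Ga, Zs}.
Condition 2 (every backdoor path blocked by {Bn, Ga, Zs}):
  P1: blocked at fork node Bn ∈ conditioning set.
  P2: blocked at chain node Ga ∈ conditioning set.
  P3: blocked at fork node Ga ∈ conditioning set.
  P4: blocked at fork node Ga ∈ conditioning set.
{Bn, Ga, Zs} satisfies the backdoor criterion.

Yes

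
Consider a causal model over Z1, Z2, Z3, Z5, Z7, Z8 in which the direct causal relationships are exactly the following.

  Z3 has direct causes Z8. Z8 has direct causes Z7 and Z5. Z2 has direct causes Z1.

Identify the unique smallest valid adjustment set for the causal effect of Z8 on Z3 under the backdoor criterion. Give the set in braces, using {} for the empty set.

{}

Variables eligible for adjustment (non-descendants of Z8, excluding Z8 and Z3): {Z1, Z2, Z5, Z7}.
Backdoor paths from Z8 to Z3:
  (none)
With no backdoor paths the empty set already satisfies the criterion, and it is trivially minimal.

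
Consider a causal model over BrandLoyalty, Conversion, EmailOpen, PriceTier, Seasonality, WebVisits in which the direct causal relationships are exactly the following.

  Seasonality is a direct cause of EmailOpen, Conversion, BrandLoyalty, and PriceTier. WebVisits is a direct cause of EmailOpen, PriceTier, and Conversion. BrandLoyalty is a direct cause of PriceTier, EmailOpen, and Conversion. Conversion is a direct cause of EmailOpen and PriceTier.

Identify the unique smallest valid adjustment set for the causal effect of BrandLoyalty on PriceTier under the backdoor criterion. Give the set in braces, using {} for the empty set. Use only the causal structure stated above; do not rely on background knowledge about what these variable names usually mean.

{Seasonality}

Variables eligible for adjustment (non-descendants of BrandLoyalty, excluding BrandLoyalty and PriceTier): {Seasonality, WebVisits}.
Backdoor paths from BrandLoyalty to PriceTier:
  P1: BrandLoyalty <- Seasonality -> Conversion <- WebVisits -> PriceTier
  P2: BrandLoyalty <- Seasonality -> Conversion -> PriceTier
  P3: BrandLoyalty <- Seasonality -> Conversion -> EmailOpen <- WebVisits -> PriceTier
  P4: BrandLoyalty <- Seasonality -> PriceTier
  P5: BrandLoyalty <- Seasonality -> EmailOpen <- WebVisits -> Conversion -> PriceTier
  P6: BrandLoyalty <- Seasonality -> EmailOpen <- WebVisits -> PriceTier
  P7: BrandLoyalty <- Seasonality -> EmailOpen <- Conversion <- WebVisits -> PriceTier
  P8: BrandLoyalty <- Seasonality -> EmailOpen <- Conversion -> PriceTier
The empty set is not sufficient: P2 (BrandLoyalty <- Seasonality -> Conversion -> PriceTier) has no collider blocking it and no conditioned non-collider, so it is open.
Try {Seasonality}:
  P1: blocked at fork node Seasonality ∈ conditioning set.
  P2: blocked at fork node Seasonality ∈ conditioning set.
  P3: blocked at fork node Seasonality ∈ conditioning set.
  P4: blocked at fork node Seasonality ∈ conditioning set.
  P5: blocked at fork node Seasonality ∈ conditioning set.
  P6: blocked at fork node Seasonality ∈ conditioning set.
  P7: blocked at fork node Seasonality ∈ conditioning set.
  P8: blocked at fork node Seasonality ∈ conditioning set.
{Seasonality} contains no descendant of BrandLoyalty and blocks every backdoor path.
No other singleton works — e.g. {WebVisits} leaves P2 open — so {Seasonality} is the unique smallest valid adjustment set.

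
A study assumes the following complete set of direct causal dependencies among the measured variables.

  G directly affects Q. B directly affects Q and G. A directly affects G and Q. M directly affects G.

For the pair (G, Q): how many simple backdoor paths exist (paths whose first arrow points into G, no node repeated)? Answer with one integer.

2

A backdoor path from G to Q is any simple undirected path whose first edge points into G (i.e. leaves G via a parent).
Parents of G: {A, B, M}.
Enumerating:
  P1: G <- B -> Q
  P2: G <- A -> Q
That exhausts the simple backdoor paths. Count: 2.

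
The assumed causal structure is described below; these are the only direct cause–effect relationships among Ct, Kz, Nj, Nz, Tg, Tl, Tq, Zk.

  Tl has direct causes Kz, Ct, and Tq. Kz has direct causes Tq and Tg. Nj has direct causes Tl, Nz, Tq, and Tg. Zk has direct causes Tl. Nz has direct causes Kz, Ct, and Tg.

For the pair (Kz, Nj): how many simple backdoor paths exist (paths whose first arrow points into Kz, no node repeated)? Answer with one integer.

A backdoor path from Kz to Nj is any simple undirected path whose first edge points into Kz (i.e. leaves Kz via a parent).
Parents of Kz: {Tg, Tq}.
Enumerating:
  P1: Kz <- Tg -> Nz <- Ct -> Tl <- Tq -> Nj
  P2: Kz <- Tg -> Nz <- Ct -> Tl -> Nj
  P3: Kz <- Tg -> Nz -> Nj
  P4: Kz <- Tg -> Nj
  P5: Kz <- Tq -> Tl <- Ct -> Nz <- Tg -> Nj
  P6: Kz <- Tq -> Tl <- Ct -> Nz -> Nj
  P7: Kz <- Tq -> Tl -> Nj
  P8: Kz <- Tq -> Nj
That exhausts the simple backdoor paths. Count: 8.

8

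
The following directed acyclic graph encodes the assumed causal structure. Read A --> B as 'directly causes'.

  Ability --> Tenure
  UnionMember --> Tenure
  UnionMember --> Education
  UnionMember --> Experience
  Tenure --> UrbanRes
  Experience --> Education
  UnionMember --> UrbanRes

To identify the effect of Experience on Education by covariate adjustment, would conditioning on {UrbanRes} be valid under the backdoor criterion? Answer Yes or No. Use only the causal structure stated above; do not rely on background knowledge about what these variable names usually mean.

No

Backdoor paths from Experience to Education (paths whose first edge points into Experience):
  P1: Experience <- UnionMember -> Education
Condition 1 (no descendant of Experience in the set): holds — descendants of Experience are {Education}; none are in {UrbanRes}.
Condition 2 (every backdoor path blocked by {UrbanRes}):
  P1: open — no interior node is in the conditioning set.
{UrbanRes} does not satisfy the backdoor criterion.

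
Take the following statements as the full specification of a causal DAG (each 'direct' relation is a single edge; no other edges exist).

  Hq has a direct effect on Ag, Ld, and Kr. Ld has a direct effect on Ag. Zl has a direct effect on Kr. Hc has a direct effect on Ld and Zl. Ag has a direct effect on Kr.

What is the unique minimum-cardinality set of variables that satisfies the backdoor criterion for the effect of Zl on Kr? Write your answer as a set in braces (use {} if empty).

Variables eligible for adjustment (non-descendants of Zl, excluding Zl and Kr): {Ag, Hc, Hq, Ld}.
Backdoor paths from Zl to Kr:
  P1: Zl <- Hc -> Ld <- Hq -> Ag -> Kr
  P2: Zl <- Hc -> Ld <- Hq -> Kr
  P3: Zl <- Hc -> Ld -> Ag <- Hq -> Kr
  P4: Zl <- Hc -> Ld -> Ag -> Kr
The empty set is not sufficient: P4 (Zl <- Hc -> Ld -> Ag -> Kr) has no collider blocking it and no conditioned non-collider, so it is open.
Try {Hc}:
  P1: blocked at fork node Hc ∈ conditioning set.
  P2: blocked at fork node Hc ∈ conditioning set.
  P3: blocked at fork node Hc ∈ conditioning set.
  P4: blocked at fork node Hc ∈ conditioning set.
{Hc} contains no descendant of Zl and blocks every backdoor path.
No other singleton works — e.g. {Hq} leaves P4 open — so {Hc} is the unique smallest valid adjustment set.

{Hc}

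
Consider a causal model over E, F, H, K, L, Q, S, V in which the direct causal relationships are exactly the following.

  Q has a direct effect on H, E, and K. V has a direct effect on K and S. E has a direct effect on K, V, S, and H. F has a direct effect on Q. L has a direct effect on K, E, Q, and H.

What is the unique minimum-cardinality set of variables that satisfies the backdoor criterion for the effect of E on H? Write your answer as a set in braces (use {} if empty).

{L, Q}

Variables eligible for adjustment (non-descendants of E, excluding E and H): {F, L, Q}.
Backdoor paths from E to H:
  P1: E <- L -> Q -> H
  P2: E <- L -> H
  P3: E <- L -> K <- Q -> H
  P4: E <- Q <- L -> H
  P5: E <- Q -> H
  P6: E <- Q -> K <- L -> H
The empty set is not sufficient: P1 (E <- L -> Q -> H) has no collider blocking it and no conditioned non-collider, so it is open.
Try {L, Q}:
  P1: blocked at fork node L ∈ conditioning set.
  P2: blocked at fork node L ∈ conditioning set.
  P3: blocked at fork node L ∈ conditioning set.
  P4: blocked at chain node Q ∈ conditioning set.
  P5: blocked at fork node Q ∈ conditioning set.
  P6: blocked at fork node Q ∈ conditioning set.
{L, Q} contains no descendant of E and blocks every backdoor path.
Every element of {L, Q} is needed (dropping L leaves P2 open; dropping Q leaves P5 open), so no proper subset is valid.
Among all size-2 subsets of the eligible variables, only {L, Q} blocks every backdoor path, so it is the unique smallest valid adjustment set.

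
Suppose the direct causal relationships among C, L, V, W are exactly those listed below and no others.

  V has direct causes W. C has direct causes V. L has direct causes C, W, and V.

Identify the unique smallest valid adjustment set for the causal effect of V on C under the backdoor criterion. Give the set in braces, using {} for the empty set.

{}

Variables eligible for adjustment (non-descendants of V, excluding V and C): {W}.
Backdoor paths from V to C:
  P1: V <- W -> L <- C
Each backdoor path contains an unconditioned collider, so every path is already blocked with the empty conditioning set:
  P1: blocked at collider L (neither it nor any descendant is in the conditioning set).
The empty set is therefore the unique smallest valid set.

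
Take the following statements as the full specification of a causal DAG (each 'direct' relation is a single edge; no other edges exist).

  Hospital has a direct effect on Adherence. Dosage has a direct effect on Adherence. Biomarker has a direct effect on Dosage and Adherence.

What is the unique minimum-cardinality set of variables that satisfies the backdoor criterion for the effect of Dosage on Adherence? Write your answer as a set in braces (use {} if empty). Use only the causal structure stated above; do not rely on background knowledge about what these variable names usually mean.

{Biomarker}

Variables eligible for adjustment (non-descendants of Dosage, excluding Dosage and Adherence): {Biomarker, Hospital}.
Backdoor paths from Dosage to Adherence:
  P1: Dosage <- Biomarker -> Adherence
The empty set is not sufficient: P1 (Dosage <- Biomarker -> Adherence) has no collider blocking it and no conditioned non-collider, so it is open.
Try {Biomarker}:
  P1: blocked at fork node Biomarker ∈ conditioning set.
{Biomarker} contains no descendant of Dosage and blocks every backdoor path.
No other singleton works — e.g. {Hospital} leaves P1 open — so {Biomarker} is the unique smallest valid adjustment set.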